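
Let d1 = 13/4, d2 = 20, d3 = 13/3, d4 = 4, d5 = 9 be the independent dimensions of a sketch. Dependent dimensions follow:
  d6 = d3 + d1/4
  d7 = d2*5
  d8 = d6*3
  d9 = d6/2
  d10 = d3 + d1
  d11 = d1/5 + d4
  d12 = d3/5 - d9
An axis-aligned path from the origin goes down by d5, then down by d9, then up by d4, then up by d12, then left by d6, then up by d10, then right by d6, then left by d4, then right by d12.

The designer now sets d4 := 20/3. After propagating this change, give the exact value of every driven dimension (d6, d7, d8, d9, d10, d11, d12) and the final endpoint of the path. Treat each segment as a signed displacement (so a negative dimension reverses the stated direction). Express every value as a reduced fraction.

Apply edit: d4 := 20/3
  d6 = d3 + d1/4 = 247/48
  d7 = d2*5 = 100
  d8 = d6*3 = 247/16
  d9 = d6/2 = 247/96
  d10 = d3 + d1 = 91/12
  d11 = d1/5 + d4 = 439/60
  d12 = d3/5 - d9 = -273/160
Walk from origin (0, 0):
  seg 1: down by d5 = 9 → (0, -9)
  seg 2: down by d9 = 247/96 → (0, -1111/96)
  seg 3: up by d4 = 20/3 → (0, -157/32)
  seg 4: up by d12 = -273/160 → (0, -529/80)
  seg 5: left by d6 = 247/48 → (-247/48, -529/80)
  seg 6: up by d10 = 91/12 → (-247/48, 233/240)
  seg 7: right by d6 = 247/48 → (0, 233/240)
  seg 8: left by d4 = 20/3 → (-20/3, 233/240)
  seg 9: right by d12 = -273/160 → (-4019/480, 233/240)

d6 = 247/48
d7 = 100
d8 = 247/16
d9 = 247/96
d10 = 91/12
d11 = 439/60
d12 = -273/160
endpoint = (-4019/480, 233/240)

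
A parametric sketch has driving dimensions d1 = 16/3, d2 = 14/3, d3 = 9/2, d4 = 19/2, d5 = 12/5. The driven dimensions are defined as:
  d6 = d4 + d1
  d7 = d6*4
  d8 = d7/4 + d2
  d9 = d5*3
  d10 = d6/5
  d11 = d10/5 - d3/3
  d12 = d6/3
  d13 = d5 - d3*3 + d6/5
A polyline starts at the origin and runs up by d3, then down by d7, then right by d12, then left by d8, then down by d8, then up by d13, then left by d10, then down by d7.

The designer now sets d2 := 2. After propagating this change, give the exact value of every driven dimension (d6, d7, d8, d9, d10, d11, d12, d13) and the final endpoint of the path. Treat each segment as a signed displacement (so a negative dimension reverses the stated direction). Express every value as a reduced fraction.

Apply edit: d2 := 2
  d6 = d4 + d1 = 89/6
  d7 = d6*4 = 178/3
  d8 = d7/4 + d2 = 101/6
  d9 = d5*3 = 36/5
  d10 = d6/5 = 89/30
  d11 = d10/5 - d3/3 = -68/75
  d12 = d6/3 = 89/18
  d13 = d5 - d3*3 + d6/5 = -122/15
Walk from origin (0, 0):
  seg 1: up by d3 = 9/2 → (0, 9/2)
  seg 2: down by d7 = 178/3 → (0, -329/6)
  seg 3: right by d12 = 89/18 → (89/18, -329/6)
  seg 4: left by d8 = 101/6 → (-107/9, -329/6)
  seg 5: down by d8 = 101/6 → (-107/9, -215/3)
  seg 6: up by d13 = -122/15 → (-107/9, -399/5)
  seg 7: left by d10 = 89/30 → (-1337/90, -399/5)
  seg 8: down by d7 = 178/3 → (-1337/90, -2087/15)

d6 = 89/6
d7 = 178/3
d8 = 101/6
d9 = 36/5
d10 = 89/30
d11 = -68/75
d12 = 89/18
d13 = -122/15
endpoint = (-1337/90, -2087/15)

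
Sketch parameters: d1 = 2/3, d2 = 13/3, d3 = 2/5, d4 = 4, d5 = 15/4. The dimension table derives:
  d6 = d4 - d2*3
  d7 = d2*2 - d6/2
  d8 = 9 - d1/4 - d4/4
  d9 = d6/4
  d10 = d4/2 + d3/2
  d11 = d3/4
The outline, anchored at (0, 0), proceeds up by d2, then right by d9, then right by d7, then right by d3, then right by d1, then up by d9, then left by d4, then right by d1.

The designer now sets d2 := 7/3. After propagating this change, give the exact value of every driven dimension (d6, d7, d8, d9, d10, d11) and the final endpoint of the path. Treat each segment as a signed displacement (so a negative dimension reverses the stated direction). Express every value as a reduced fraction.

Apply edit: d2 := 7/3
  d6 = d4 - d2*3 = -3
  d7 = d2*2 - d6/2 = 37/6
  d8 = 9 - d1/4 - d4/4 = 47/6
  d9 = d6/4 = -3/4
  d10 = d4/2 + d3/2 = 11/5
  d11 = d3/4 = 1/10
Walk from origin (0, 0):
  seg 1: up by d2 = 7/3 → (0, 7/3)
  seg 2: right by d9 = -3/4 → (-3/4, 7/3)
  seg 3: right by d7 = 37/6 → (65/12, 7/3)
  seg 4: right by d3 = 2/5 → (349/60, 7/3)
  seg 5: right by d1 = 2/3 → (389/60, 7/3)
  seg 6: up by d9 = -3/4 → (389/60, 19/12)
  seg 7: left by d4 = 4 → (149/60, 19/12)
  seg 8: right by d1 = 2/3 → (63/20, 19/12)

d6 = -3
d7 = 37/6
d8 = 47/6
d9 = -3/4
d10 = 11/5
d11 = 1/10
endpoint = (63/20, 19/12)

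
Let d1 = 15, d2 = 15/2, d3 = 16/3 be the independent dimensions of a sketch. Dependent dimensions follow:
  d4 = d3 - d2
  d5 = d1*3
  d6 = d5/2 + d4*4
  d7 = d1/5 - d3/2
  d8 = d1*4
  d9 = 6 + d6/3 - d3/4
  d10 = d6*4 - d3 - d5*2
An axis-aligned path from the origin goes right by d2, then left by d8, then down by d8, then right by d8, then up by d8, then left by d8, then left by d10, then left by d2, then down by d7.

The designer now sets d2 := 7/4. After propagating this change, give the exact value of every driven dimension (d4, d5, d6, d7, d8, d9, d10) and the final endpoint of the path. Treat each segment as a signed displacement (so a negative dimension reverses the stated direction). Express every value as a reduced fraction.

Apply edit: d2 := 7/4
  d4 = d3 - d2 = 43/12
  d5 = d1*3 = 45
  d6 = d5/2 + d4*4 = 221/6
  d7 = d1/5 - d3/2 = 1/3
  d8 = d1*4 = 60
  d9 = 6 + d6/3 - d3/4 = 305/18
  d10 = d6*4 - d3 - d5*2 = 52
Walk from origin (0, 0):
  seg 1: right by d2 = 7/4 → (7/4, 0)
  seg 2: left by d8 = 60 → (-233/4, 0)
  seg 3: down by d8 = 60 → (-233/4, -60)
  seg 4: right by d8 = 60 → (7/4, -60)
  seg 5: up by d8 = 60 → (7/4, 0)
  seg 6: left by d8 = 60 → (-233/4, 0)
  seg 7: left by d10 = 52 → (-441/4, 0)
  seg 8: left by d2 = 7/4 → (-112, 0)
  seg 9: down by d7 = 1/3 → (-112, -1/3)

d4 = 43/12
d5 = 45
d6 = 221/6
d7 = 1/3
d8 = 60
d9 = 305/18
d10 = 52
endpoint = (-112, -1/3)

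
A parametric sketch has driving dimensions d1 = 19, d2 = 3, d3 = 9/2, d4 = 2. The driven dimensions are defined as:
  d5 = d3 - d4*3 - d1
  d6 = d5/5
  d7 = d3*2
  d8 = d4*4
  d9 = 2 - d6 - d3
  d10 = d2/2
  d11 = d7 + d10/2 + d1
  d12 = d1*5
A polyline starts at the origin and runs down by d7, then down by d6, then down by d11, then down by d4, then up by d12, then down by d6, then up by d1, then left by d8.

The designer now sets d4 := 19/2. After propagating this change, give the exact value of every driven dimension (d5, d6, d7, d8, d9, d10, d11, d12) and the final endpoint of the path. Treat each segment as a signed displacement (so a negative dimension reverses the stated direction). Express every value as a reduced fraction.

d5 = -43
d6 = -43/5
d7 = 9
d8 = 38
d9 = 61/10
d10 = 3/2
d11 = 115/4
d12 = 95
endpoint = (-38, 1679/20)

Apply edit: d4 := 19/2
  d5 = d3 - d4*3 - d1 = -43
  d6 = d5/5 = -43/5
  d7 = d3*2 = 9
  d8 = d4*4 = 38
  d9 = 2 - d6 - d3 = 61/10
  d10 = d2/2 = 3/2
  d11 = d7 + d10/2 + d1 = 115/4
  d12 = d1*5 = 95
Walk from origin (0, 0):
  seg 1: down by d7 = 9 → (0, -9)
  seg 2: down by d6 = -43/5 → (0, -2/5)
  seg 3: down by d11 = 115/4 → (0, -583/20)
  seg 4: down by d4 = 19/2 → (0, -773/20)
  seg 5: up by d12 = 95 → (0, 1127/20)
  seg 6: down by d6 = -43/5 → (0, 1299/20)
  seg 7: up by d1 = 19 → (0, 1679/20)
  seg 8: left by d8 = 38 → (-38, 1679/20)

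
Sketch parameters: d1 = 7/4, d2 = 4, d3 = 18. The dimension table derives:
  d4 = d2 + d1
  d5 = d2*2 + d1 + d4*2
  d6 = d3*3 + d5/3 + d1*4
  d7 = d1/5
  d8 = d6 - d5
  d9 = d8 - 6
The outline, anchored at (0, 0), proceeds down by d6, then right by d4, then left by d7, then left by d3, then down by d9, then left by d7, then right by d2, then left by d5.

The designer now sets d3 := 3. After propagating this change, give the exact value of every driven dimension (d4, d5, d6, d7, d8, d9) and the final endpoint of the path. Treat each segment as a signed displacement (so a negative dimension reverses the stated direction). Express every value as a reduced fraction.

d4 = 23/4
d5 = 85/4
d6 = 277/12
d7 = 7/20
d8 = 11/6
d9 = -25/6
endpoint = (-76/5, -227/12)

Apply edit: d3 := 3
  d4 = d2 + d1 = 23/4
  d5 = d2*2 + d1 + d4*2 = 85/4
  d6 = d3*3 + d5/3 + d1*4 = 277/12
  d7 = d1/5 = 7/20
  d8 = d6 - d5 = 11/6
  d9 = d8 - 6 = -25/6
Walk from origin (0, 0):
  seg 1: down by d6 = 277/12 → (0, -277/12)
  seg 2: right by d4 = 23/4 → (23/4, -277/12)
  seg 3: left by d7 = 7/20 → (27/5, -277/12)
  seg 4: left by d3 = 3 → (12/5, -277/12)
  seg 5: down by d9 = -25/6 → (12/5, -227/12)
  seg 6: left by d7 = 7/20 → (41/20, -227/12)
  seg 7: right by d2 = 4 → (121/20, -227/12)
  seg 8: left by d5 = 85/4 → (-76/5, -227/12)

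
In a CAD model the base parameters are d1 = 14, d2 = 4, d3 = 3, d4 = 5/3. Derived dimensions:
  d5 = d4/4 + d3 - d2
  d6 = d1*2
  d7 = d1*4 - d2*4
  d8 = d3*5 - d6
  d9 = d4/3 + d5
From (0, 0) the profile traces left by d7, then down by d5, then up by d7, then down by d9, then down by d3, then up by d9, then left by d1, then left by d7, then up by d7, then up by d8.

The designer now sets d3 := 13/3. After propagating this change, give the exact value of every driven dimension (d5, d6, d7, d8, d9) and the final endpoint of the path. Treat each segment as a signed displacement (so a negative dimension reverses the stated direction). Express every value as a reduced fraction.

d5 = 3/4
d6 = 28
d7 = 40
d8 = -19/3
d9 = 47/36
endpoint = (-94, 823/12)

Apply edit: d3 := 13/3
  d5 = d4/4 + d3 - d2 = 3/4
  d6 = d1*2 = 28
  d7 = d1*4 - d2*4 = 40
  d8 = d3*5 - d6 = -19/3
  d9 = d4/3 + d5 = 47/36
Walk from origin (0, 0):
  seg 1: left by d7 = 40 → (-40, 0)
  seg 2: down by d5 = 3/4 → (-40, -3/4)
  seg 3: up by d7 = 40 → (-40, 157/4)
  seg 4: down by d9 = 47/36 → (-40, 683/18)
  seg 5: down by d3 = 13/3 → (-40, 605/18)
  seg 6: up by d9 = 47/36 → (-40, 419/12)
  seg 7: left by d1 = 14 → (-54, 419/12)
  seg 8: left by d7 = 40 → (-94, 419/12)
  seg 9: up by d7 = 40 → (-94, 899/12)
  seg 10: up by d8 = -19/3 → (-94, 823/12)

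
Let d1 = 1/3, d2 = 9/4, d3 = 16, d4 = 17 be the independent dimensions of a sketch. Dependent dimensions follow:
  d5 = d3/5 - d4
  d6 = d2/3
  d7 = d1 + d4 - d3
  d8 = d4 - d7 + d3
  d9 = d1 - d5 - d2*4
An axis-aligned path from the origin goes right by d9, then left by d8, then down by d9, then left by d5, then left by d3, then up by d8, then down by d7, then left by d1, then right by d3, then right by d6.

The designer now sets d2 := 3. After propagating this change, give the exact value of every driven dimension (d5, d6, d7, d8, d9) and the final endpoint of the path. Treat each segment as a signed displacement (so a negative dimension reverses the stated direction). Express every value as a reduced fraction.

Apply edit: d2 := 3
  d5 = d3/5 - d4 = -69/5
  d6 = d2/3 = 1
  d7 = d1 + d4 - d3 = 4/3
  d8 = d4 - d7 + d3 = 95/3
  d9 = d1 - d5 - d2*4 = 32/15
Walk from origin (0, 0):
  seg 1: right by d9 = 32/15 → (32/15, 0)
  seg 2: left by d8 = 95/3 → (-443/15, 0)
  seg 3: down by d9 = 32/15 → (-443/15, -32/15)
  seg 4: left by d5 = -69/5 → (-236/15, -32/15)
  seg 5: left by d3 = 16 → (-476/15, -32/15)
  seg 6: up by d8 = 95/3 → (-476/15, 443/15)
  seg 7: down by d7 = 4/3 → (-476/15, 141/5)
  seg 8: left by d1 = 1/3 → (-481/15, 141/5)
  seg 9: right by d3 = 16 → (-241/15, 141/5)
  seg 10: right by d6 = 1 → (-226/15, 141/5)

d5 = -69/5
d6 = 1
d7 = 4/3
d8 = 95/3
d9 = 32/15
endpoint = (-226/15, 141/5)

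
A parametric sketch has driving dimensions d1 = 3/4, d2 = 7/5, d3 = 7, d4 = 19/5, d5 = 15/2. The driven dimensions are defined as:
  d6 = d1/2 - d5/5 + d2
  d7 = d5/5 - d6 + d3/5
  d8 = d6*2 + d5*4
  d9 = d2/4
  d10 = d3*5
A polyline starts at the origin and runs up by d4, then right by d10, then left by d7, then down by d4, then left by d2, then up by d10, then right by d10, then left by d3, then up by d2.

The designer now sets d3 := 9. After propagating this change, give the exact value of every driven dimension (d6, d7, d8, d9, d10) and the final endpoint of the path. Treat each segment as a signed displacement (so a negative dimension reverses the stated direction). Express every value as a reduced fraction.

d6 = 11/40
d7 = 121/40
d8 = 611/20
d9 = 7/20
d10 = 45
endpoint = (3063/40, 232/5)

Apply edit: d3 := 9
  d6 = d1/2 - d5/5 + d2 = 11/40
  d7 = d5/5 - d6 + d3/5 = 121/40
  d8 = d6*2 + d5*4 = 611/20
  d9 = d2/4 = 7/20
  d10 = d3*5 = 45
Walk from origin (0, 0):
  seg 1: up by d4 = 19/5 → (0, 19/5)
  seg 2: right by d10 = 45 → (45, 19/5)
  seg 3: left by d7 = 121/40 → (1679/40, 19/5)
  seg 4: down by d4 = 19/5 → (1679/40, 0)
  seg 5: left by d2 = 7/5 → (1623/40, 0)
  seg 6: up by d10 = 45 → (1623/40, 45)
  seg 7: right by d10 = 45 → (3423/40, 45)
  seg 8: left by d3 = 9 → (3063/40, 45)
  seg 9: up by d2 = 7/5 → (3063/40, 232/5)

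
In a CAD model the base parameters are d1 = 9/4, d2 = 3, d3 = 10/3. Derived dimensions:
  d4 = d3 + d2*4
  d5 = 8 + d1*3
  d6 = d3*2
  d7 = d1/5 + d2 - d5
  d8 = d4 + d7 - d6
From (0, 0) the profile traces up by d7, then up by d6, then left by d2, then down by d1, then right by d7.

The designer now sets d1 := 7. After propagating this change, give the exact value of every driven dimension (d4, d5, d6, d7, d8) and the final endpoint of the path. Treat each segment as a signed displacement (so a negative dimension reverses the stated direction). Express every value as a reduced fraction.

Apply edit: d1 := 7
  d4 = d3 + d2*4 = 46/3
  d5 = 8 + d1*3 = 29
  d6 = d3*2 = 20/3
  d7 = d1/5 + d2 - d5 = -123/5
  d8 = d4 + d7 - d6 = -239/15
Walk from origin (0, 0):
  seg 1: up by d7 = -123/5 → (0, -123/5)
  seg 2: up by d6 = 20/3 → (0, -269/15)
  seg 3: left by d2 = 3 → (-3, -269/15)
  seg 4: down by d1 = 7 → (-3, -374/15)
  seg 5: right by d7 = -123/5 → (-138/5, -374/15)

d4 = 46/3
d5 = 29
d6 = 20/3
d7 = -123/5
d8 = -239/15
endpoint = (-138/5, -374/15)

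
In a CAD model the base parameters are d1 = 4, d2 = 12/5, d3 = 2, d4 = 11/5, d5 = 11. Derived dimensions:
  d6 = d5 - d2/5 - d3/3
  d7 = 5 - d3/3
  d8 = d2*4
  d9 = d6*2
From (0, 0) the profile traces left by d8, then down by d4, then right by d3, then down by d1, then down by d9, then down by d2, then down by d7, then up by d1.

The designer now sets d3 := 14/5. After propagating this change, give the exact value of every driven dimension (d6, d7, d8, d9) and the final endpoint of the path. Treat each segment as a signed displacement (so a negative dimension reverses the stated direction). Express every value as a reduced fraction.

Apply edit: d3 := 14/5
  d6 = d5 - d2/5 - d3/3 = 719/75
  d7 = 5 - d3/3 = 61/15
  d8 = d2*4 = 48/5
  d9 = d6*2 = 1438/75
Walk from origin (0, 0):
  seg 1: left by d8 = 48/5 → (-48/5, 0)
  seg 2: down by d4 = 11/5 → (-48/5, -11/5)
  seg 3: right by d3 = 14/5 → (-34/5, -11/5)
  seg 4: down by d1 = 4 → (-34/5, -31/5)
  seg 5: down by d9 = 1438/75 → (-34/5, -1903/75)
  seg 6: down by d2 = 12/5 → (-34/5, -2083/75)
  seg 7: down by d7 = 61/15 → (-34/5, -796/25)
  seg 8: up by d1 = 4 → (-34/5, -696/25)

d6 = 719/75
d7 = 61/15
d8 = 48/5
d9 = 1438/75
endpoint = (-34/5, -696/25)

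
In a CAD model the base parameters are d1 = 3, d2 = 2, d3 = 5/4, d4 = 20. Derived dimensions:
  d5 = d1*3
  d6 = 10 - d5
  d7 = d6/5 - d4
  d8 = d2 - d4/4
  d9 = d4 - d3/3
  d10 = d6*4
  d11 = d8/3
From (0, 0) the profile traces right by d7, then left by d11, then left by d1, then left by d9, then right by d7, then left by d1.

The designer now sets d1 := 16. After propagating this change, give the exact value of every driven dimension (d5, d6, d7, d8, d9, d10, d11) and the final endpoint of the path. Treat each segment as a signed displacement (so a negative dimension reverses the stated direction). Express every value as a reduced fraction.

Apply edit: d1 := 16
  d5 = d1*3 = 48
  d6 = 10 - d5 = -38
  d7 = d6/5 - d4 = -138/5
  d8 = d2 - d4/4 = -3
  d9 = d4 - d3/3 = 235/12
  d10 = d6*4 = -152
  d11 = d8/3 = -1
Walk from origin (0, 0):
  seg 1: right by d7 = -138/5 → (-138/5, 0)
  seg 2: left by d11 = -1 → (-133/5, 0)
  seg 3: left by d1 = 16 → (-213/5, 0)
  seg 4: left by d9 = 235/12 → (-3731/60, 0)
  seg 5: right by d7 = -138/5 → (-5387/60, 0)
  seg 6: left by d1 = 16 → (-6347/60, 0)

d5 = 48
d6 = -38
d7 = -138/5
d8 = -3
d9 = 235/12
d10 = -152
d11 = -1
endpoint = (-6347/60, 0)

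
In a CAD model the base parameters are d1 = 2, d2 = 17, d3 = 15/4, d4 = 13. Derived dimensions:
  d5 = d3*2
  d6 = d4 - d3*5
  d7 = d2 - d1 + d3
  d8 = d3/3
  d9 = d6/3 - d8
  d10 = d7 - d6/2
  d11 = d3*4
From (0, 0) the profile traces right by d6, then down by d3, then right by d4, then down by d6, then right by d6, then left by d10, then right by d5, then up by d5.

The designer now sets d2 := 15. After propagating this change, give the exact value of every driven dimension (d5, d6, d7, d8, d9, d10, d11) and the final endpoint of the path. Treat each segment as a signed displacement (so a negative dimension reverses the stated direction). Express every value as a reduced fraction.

Apply edit: d2 := 15
  d5 = d3*2 = 15/2
  d6 = d4 - d3*5 = -23/4
  d7 = d2 - d1 + d3 = 67/4
  d8 = d3/3 = 5/4
  d9 = d6/3 - d8 = -19/6
  d10 = d7 - d6/2 = 157/8
  d11 = d3*4 = 15
Walk from origin (0, 0):
  seg 1: right by d6 = -23/4 → (-23/4, 0)
  seg 2: down by d3 = 15/4 → (-23/4, -15/4)
  seg 3: right by d4 = 13 → (29/4, -15/4)
  seg 4: down by d6 = -23/4 → (29/4, 2)
  seg 5: right by d6 = -23/4 → (3/2, 2)
  seg 6: left by d10 = 157/8 → (-145/8, 2)
  seg 7: right by d5 = 15/2 → (-85/8, 2)
  seg 8: up by d5 = 15/2 → (-85/8, 19/2)

d5 = 15/2
d6 = -23/4
d7 = 67/4
d8 = 5/4
d9 = -19/6
d10 = 157/8
d11 = 15
endpoint = (-85/8, 19/2)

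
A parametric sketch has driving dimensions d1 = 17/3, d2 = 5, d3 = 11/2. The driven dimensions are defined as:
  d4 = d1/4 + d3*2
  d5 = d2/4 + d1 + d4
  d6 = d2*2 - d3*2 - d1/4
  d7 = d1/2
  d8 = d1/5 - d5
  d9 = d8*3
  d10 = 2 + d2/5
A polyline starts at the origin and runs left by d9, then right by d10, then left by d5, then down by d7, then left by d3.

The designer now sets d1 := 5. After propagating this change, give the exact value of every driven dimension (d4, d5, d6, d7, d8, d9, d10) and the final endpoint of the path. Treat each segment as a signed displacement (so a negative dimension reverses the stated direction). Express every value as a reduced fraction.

Apply edit: d1 := 5
  d4 = d1/4 + d3*2 = 49/4
  d5 = d2/4 + d1 + d4 = 37/2
  d6 = d2*2 - d3*2 - d1/4 = -9/4
  d7 = d1/2 = 5/2
  d8 = d1/5 - d5 = -35/2
  d9 = d8*3 = -105/2
  d10 = 2 + d2/5 = 3
Walk from origin (0, 0):
  seg 1: left by d9 = -105/2 → (105/2, 0)
  seg 2: right by d10 = 3 → (111/2, 0)
  seg 3: left by d5 = 37/2 → (37, 0)
  seg 4: down by d7 = 5/2 → (37, -5/2)
  seg 5: left by d3 = 11/2 → (63/2, -5/2)

d4 = 49/4
d5 = 37/2
d6 = -9/4
d7 = 5/2
d8 = -35/2
d9 = -105/2
d10 = 3
endpoint = (63/2, -5/2)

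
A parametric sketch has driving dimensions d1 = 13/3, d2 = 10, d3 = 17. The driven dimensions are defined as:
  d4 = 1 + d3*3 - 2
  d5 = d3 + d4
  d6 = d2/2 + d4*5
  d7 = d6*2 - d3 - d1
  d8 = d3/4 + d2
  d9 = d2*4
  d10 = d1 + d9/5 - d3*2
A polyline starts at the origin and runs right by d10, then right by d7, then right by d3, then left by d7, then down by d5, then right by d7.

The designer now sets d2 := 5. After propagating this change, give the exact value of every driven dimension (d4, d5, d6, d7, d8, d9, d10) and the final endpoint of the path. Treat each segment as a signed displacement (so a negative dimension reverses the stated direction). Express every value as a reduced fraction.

Apply edit: d2 := 5
  d4 = 1 + d3*3 - 2 = 50
  d5 = d3 + d4 = 67
  d6 = d2/2 + d4*5 = 505/2
  d7 = d6*2 - d3 - d1 = 1451/3
  d8 = d3/4 + d2 = 37/4
  d9 = d2*4 = 20
  d10 = d1 + d9/5 - d3*2 = -77/3
Walk from origin (0, 0):
  seg 1: right by d10 = -77/3 → (-77/3, 0)
  seg 2: right by d7 = 1451/3 → (458, 0)
  seg 3: right by d3 = 17 → (475, 0)
  seg 4: left by d7 = 1451/3 → (-26/3, 0)
  seg 5: down by d5 = 67 → (-26/3, -67)
  seg 6: right by d7 = 1451/3 → (475, -67)

d4 = 50
d5 = 67
d6 = 505/2
d7 = 1451/3
d8 = 37/4
d9 = 20
d10 = -77/3
endpoint = (475, -67)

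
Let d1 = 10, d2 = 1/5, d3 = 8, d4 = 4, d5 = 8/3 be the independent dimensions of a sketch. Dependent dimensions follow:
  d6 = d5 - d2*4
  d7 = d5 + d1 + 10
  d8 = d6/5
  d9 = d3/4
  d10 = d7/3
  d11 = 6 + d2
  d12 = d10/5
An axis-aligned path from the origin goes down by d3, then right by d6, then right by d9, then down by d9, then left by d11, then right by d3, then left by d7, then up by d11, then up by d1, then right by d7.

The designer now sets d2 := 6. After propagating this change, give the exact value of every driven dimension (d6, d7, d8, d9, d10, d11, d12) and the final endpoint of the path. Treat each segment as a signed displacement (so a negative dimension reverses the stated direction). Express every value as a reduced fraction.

d6 = -64/3
d7 = 68/3
d8 = -64/15
d9 = 2
d10 = 68/9
d11 = 12
d12 = 68/45
endpoint = (-70/3, 12)

Apply edit: d2 := 6
  d6 = d5 - d2*4 = -64/3
  d7 = d5 + d1 + 10 = 68/3
  d8 = d6/5 = -64/15
  d9 = d3/4 = 2
  d10 = d7/3 = 68/9
  d11 = 6 + d2 = 12
  d12 = d10/5 = 68/45
Walk from origin (0, 0):
  seg 1: down by d3 = 8 → (0, -8)
  seg 2: right by d6 = -64/3 → (-64/3, -8)
  seg 3: right by d9 = 2 → (-58/3, -8)
  seg 4: down by d9 = 2 → (-58/3, -10)
  seg 5: left by d11 = 12 → (-94/3, -10)
  seg 6: right by d3 = 8 → (-70/3, -10)
  seg 7: left by d7 = 68/3 → (-46, -10)
  seg 8: up by d11 = 12 → (-46, 2)
  seg 9: up by d1 = 10 → (-46, 12)
  seg 10: right by d7 = 68/3 → (-70/3, 12)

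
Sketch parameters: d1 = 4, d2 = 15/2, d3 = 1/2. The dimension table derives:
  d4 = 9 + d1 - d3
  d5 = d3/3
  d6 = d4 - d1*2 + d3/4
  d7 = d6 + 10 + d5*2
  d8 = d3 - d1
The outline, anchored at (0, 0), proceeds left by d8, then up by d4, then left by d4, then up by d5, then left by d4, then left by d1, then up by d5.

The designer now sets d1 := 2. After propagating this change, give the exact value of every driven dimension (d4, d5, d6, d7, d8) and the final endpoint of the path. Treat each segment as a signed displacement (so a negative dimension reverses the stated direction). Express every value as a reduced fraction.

d4 = 21/2
d5 = 1/6
d6 = 53/8
d7 = 407/24
d8 = -3/2
endpoint = (-43/2, 65/6)

Apply edit: d1 := 2
  d4 = 9 + d1 - d3 = 21/2
  d5 = d3/3 = 1/6
  d6 = d4 - d1*2 + d3/4 = 53/8
  d7 = d6 + 10 + d5*2 = 407/24
  d8 = d3 - d1 = -3/2
Walk from origin (0, 0):
  seg 1: left by d8 = -3/2 → (3/2, 0)
  seg 2: up by d4 = 21/2 → (3/2, 21/2)
  seg 3: left by d4 = 21/2 → (-9, 21/2)
  seg 4: up by d5 = 1/6 → (-9, 32/3)
  seg 5: left by d4 = 21/2 → (-39/2, 32/3)
  seg 6: left by d1 = 2 → (-43/2, 32/3)
  seg 7: up by d5 = 1/6 → (-43/2, 65/6)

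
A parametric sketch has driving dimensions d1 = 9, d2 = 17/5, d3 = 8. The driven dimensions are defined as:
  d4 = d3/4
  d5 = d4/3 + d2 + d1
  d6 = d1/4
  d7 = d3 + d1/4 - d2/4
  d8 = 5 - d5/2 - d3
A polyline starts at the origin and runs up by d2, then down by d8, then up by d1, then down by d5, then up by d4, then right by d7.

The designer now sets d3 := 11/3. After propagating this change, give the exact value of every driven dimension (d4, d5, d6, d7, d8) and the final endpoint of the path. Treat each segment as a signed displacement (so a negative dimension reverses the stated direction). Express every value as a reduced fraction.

d4 = 11/12
d5 = 2287/180
d6 = 9/4
d7 = 76/15
d8 = -1807/360
endpoint = (76/15, 2027/360)

Apply edit: d3 := 11/3
  d4 = d3/4 = 11/12
  d5 = d4/3 + d2 + d1 = 2287/180
  d6 = d1/4 = 9/4
  d7 = d3 + d1/4 - d2/4 = 76/15
  d8 = 5 - d5/2 - d3 = -1807/360
Walk from origin (0, 0):
  seg 1: up by d2 = 17/5 → (0, 17/5)
  seg 2: down by d8 = -1807/360 → (0, 3031/360)
  seg 3: up by d1 = 9 → (0, 6271/360)
  seg 4: down by d5 = 2287/180 → (0, 1697/360)
  seg 5: up by d4 = 11/12 → (0, 2027/360)
  seg 6: right by d7 = 76/15 → (76/15, 2027/360)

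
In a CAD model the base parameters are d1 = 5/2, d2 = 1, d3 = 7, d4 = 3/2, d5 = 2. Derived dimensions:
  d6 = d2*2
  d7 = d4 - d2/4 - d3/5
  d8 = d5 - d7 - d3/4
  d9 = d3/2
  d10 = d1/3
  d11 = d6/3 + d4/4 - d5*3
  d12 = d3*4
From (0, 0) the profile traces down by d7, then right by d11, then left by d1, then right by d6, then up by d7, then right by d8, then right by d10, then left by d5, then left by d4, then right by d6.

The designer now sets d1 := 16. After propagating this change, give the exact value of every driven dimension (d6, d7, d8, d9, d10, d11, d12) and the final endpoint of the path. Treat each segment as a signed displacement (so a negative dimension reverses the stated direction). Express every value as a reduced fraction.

Apply edit: d1 := 16
  d6 = d2*2 = 2
  d7 = d4 - d2/4 - d3/5 = -3/20
  d8 = d5 - d7 - d3/4 = 2/5
  d9 = d3/2 = 7/2
  d10 = d1/3 = 16/3
  d11 = d6/3 + d4/4 - d5*3 = -119/24
  d12 = d3*4 = 28
Walk from origin (0, 0):
  seg 1: down by d7 = -3/20 → (0, 3/20)
  seg 2: right by d11 = -119/24 → (-119/24, 3/20)
  seg 3: left by d1 = 16 → (-503/24, 3/20)
  seg 4: right by d6 = 2 → (-455/24, 3/20)
  seg 5: up by d7 = -3/20 → (-455/24, 0)
  seg 6: right by d8 = 2/5 → (-2227/120, 0)
  seg 7: right by d10 = 16/3 → (-529/40, 0)
  seg 8: left by d5 = 2 → (-609/40, 0)
  seg 9: left by d4 = 3/2 → (-669/40, 0)
  seg 10: right by d6 = 2 → (-589/40, 0)

d6 = 2
d7 = -3/20
d8 = 2/5
d9 = 7/2
d10 = 16/3
d11 = -119/24
d12 = 28
endpoint = (-589/40, 0)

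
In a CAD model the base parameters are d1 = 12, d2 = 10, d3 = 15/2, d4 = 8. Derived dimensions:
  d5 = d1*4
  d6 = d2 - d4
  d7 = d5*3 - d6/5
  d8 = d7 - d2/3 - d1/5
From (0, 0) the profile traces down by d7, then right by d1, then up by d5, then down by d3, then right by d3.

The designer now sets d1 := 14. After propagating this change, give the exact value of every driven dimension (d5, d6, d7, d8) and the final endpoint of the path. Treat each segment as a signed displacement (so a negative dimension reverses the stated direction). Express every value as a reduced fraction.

d5 = 56
d6 = 2
d7 = 838/5
d8 = 2422/15
endpoint = (43/2, -1191/10)

Apply edit: d1 := 14
  d5 = d1*4 = 56
  d6 = d2 - d4 = 2
  d7 = d5*3 - d6/5 = 838/5
  d8 = d7 - d2/3 - d1/5 = 2422/15
Walk from origin (0, 0):
  seg 1: down by d7 = 838/5 → (0, -838/5)
  seg 2: right by d1 = 14 → (14, -838/5)
  seg 3: up by d5 = 56 → (14, -558/5)
  seg 4: down by d3 = 15/2 → (14, -1191/10)
  seg 5: right by d3 = 15/2 → (43/2, -1191/10)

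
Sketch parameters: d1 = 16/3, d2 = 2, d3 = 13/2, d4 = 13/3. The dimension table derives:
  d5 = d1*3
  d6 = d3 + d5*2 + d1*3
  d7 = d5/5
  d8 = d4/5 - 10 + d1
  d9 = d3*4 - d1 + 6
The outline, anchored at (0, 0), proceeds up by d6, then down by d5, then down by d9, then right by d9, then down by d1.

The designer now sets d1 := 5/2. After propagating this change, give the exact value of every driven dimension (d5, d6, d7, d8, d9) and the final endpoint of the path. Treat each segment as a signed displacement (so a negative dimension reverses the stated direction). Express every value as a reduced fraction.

Apply edit: d1 := 5/2
  d5 = d1*3 = 15/2
  d6 = d3 + d5*2 + d1*3 = 29
  d7 = d5/5 = 3/2
  d8 = d4/5 - 10 + d1 = -199/30
  d9 = d3*4 - d1 + 6 = 59/2
Walk from origin (0, 0):
  seg 1: up by d6 = 29 → (0, 29)
  seg 2: down by d5 = 15/2 → (0, 43/2)
  seg 3: down by d9 = 59/2 → (0, -8)
  seg 4: right by d9 = 59/2 → (59/2, -8)
  seg 5: down by d1 = 5/2 → (59/2, -21/2)

d5 = 15/2
d6 = 29
d7 = 3/2
d8 = -199/30
d9 = 59/2
endpoint = (59/2, -21/2)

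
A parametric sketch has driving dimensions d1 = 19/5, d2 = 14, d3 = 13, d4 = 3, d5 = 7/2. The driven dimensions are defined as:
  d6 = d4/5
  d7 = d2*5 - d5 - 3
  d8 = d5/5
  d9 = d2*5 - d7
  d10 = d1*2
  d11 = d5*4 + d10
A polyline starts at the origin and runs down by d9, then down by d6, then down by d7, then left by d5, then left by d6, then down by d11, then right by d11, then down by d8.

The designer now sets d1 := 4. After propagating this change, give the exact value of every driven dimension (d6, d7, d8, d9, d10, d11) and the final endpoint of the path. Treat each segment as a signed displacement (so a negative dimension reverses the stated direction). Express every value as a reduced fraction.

Apply edit: d1 := 4
  d6 = d4/5 = 3/5
  d7 = d2*5 - d5 - 3 = 127/2
  d8 = d5/5 = 7/10
  d9 = d2*5 - d7 = 13/2
  d10 = d1*2 = 8
  d11 = d5*4 + d10 = 22
Walk from origin (0, 0):
  seg 1: down by d9 = 13/2 → (0, -13/2)
  seg 2: down by d6 = 3/5 → (0, -71/10)
  seg 3: down by d7 = 127/2 → (0, -353/5)
  seg 4: left by d5 = 7/2 → (-7/2, -353/5)
  seg 5: left by d6 = 3/5 → (-41/10, -353/5)
  seg 6: down by d11 = 22 → (-41/10, -463/5)
  seg 7: right by d11 = 22 → (179/10, -463/5)
  seg 8: down by d8 = 7/10 → (179/10, -933/10)

d6 = 3/5
d7 = 127/2
d8 = 7/10
d9 = 13/2
d10 = 8
d11 = 22
endpoint = (179/10, -933/10)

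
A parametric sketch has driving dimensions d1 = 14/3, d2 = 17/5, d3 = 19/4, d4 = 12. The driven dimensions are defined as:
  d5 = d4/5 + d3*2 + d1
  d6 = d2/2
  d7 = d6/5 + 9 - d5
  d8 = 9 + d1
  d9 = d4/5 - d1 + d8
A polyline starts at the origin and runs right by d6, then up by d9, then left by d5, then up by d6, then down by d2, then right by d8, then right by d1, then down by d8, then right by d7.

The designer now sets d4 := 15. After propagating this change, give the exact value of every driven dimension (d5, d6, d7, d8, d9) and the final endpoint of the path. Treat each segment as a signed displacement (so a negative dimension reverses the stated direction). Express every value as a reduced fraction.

Apply edit: d4 := 15
  d5 = d4/5 + d3*2 + d1 = 103/6
  d6 = d2/2 = 17/10
  d7 = d6/5 + 9 - d5 = -587/75
  d8 = 9 + d1 = 41/3
  d9 = d4/5 - d1 + d8 = 12
Walk from origin (0, 0):
  seg 1: right by d6 = 17/10 → (17/10, 0)
  seg 2: up by d9 = 12 → (17/10, 12)
  seg 3: left by d5 = 103/6 → (-232/15, 12)
  seg 4: up by d6 = 17/10 → (-232/15, 137/10)
  seg 5: down by d2 = 17/5 → (-232/15, 103/10)
  seg 6: right by d8 = 41/3 → (-9/5, 103/10)
  seg 7: right by d1 = 14/3 → (43/15, 103/10)
  seg 8: down by d8 = 41/3 → (43/15, -101/30)
  seg 9: right by d7 = -587/75 → (-124/25, -101/30)

d5 = 103/6
d6 = 17/10
d7 = -587/75
d8 = 41/3
d9 = 12
endpoint = (-124/25, -101/30)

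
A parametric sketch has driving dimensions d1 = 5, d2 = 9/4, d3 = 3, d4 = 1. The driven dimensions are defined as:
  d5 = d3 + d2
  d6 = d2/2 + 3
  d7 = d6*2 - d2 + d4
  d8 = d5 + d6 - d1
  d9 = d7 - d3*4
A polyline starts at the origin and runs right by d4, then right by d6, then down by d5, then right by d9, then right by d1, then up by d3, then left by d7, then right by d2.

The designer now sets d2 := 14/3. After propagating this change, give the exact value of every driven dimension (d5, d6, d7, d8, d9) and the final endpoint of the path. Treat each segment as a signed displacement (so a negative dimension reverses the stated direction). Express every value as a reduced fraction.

d5 = 23/3
d6 = 16/3
d7 = 7
d8 = 8
d9 = -5
endpoint = (4, -14/3)

Apply edit: d2 := 14/3
  d5 = d3 + d2 = 23/3
  d6 = d2/2 + 3 = 16/3
  d7 = d6*2 - d2 + d4 = 7
  d8 = d5 + d6 - d1 = 8
  d9 = d7 - d3*4 = -5
Walk from origin (0, 0):
  seg 1: right by d4 = 1 → (1, 0)
  seg 2: right by d6 = 16/3 → (19/3, 0)
  seg 3: down by d5 = 23/3 → (19/3, -23/3)
  seg 4: right by d9 = -5 → (4/3, -23/3)
  seg 5: right by d1 = 5 → (19/3, -23/3)
  seg 6: up by d3 = 3 → (19/3, -14/3)
  seg 7: left by d7 = 7 → (-2/3, -14/3)
  seg 8: right by d2 = 14/3 → (4, -14/3)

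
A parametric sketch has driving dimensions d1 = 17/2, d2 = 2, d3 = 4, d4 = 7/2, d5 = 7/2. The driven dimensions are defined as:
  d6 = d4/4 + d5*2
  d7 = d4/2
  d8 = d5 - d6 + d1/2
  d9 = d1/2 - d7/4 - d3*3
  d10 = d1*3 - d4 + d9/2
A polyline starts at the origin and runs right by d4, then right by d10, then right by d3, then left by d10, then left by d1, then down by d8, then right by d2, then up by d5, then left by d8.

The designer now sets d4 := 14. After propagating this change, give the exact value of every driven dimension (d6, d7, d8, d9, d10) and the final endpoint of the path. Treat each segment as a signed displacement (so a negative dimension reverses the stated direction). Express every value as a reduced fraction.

d6 = 21/2
d7 = 7
d8 = -11/4
d9 = -19/2
d10 = 27/4
endpoint = (57/4, 25/4)

Apply edit: d4 := 14
  d6 = d4/4 + d5*2 = 21/2
  d7 = d4/2 = 7
  d8 = d5 - d6 + d1/2 = -11/4
  d9 = d1/2 - d7/4 - d3*3 = -19/2
  d10 = d1*3 - d4 + d9/2 = 27/4
Walk from origin (0, 0):
  seg 1: right by d4 = 14 → (14, 0)
  seg 2: right by d10 = 27/4 → (83/4, 0)
  seg 3: right by d3 = 4 → (99/4, 0)
  seg 4: left by d10 = 27/4 → (18, 0)
  seg 5: left by d1 = 17/2 → (19/2, 0)
  seg 6: down by d8 = -11/4 → (19/2, 11/4)
  seg 7: right by d2 = 2 → (23/2, 11/4)
  seg 8: up by d5 = 7/2 → (23/2, 25/4)
  seg 9: left by d8 = -11/4 → (57/4, 25/4)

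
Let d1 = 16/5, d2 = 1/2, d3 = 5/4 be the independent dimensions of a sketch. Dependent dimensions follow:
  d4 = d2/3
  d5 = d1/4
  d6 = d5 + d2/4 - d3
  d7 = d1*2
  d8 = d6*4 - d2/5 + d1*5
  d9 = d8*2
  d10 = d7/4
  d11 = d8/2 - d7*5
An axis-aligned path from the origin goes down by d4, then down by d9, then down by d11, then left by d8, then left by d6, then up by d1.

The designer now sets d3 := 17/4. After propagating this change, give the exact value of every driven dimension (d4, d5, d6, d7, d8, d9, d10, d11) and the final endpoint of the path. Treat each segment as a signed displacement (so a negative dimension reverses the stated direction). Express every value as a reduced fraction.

Apply edit: d3 := 17/4
  d4 = d2/3 = 1/6
  d5 = d1/4 = 4/5
  d6 = d5 + d2/4 - d3 = -133/40
  d7 = d1*2 = 32/5
  d8 = d6*4 - d2/5 + d1*5 = 13/5
  d9 = d8*2 = 26/5
  d10 = d7/4 = 8/5
  d11 = d8/2 - d7*5 = -307/10
Walk from origin (0, 0):
  seg 1: down by d4 = 1/6 → (0, -1/6)
  seg 2: down by d9 = 26/5 → (0, -161/30)
  seg 3: down by d11 = -307/10 → (0, 76/3)
  seg 4: left by d8 = 13/5 → (-13/5, 76/3)
  seg 5: left by d6 = -133/40 → (29/40, 76/3)
  seg 6: up by d1 = 16/5 → (29/40, 428/15)

d4 = 1/6
d5 = 4/5
d6 = -133/40
d7 = 32/5
d8 = 13/5
d9 = 26/5
d10 = 8/5
d11 = -307/10
endpoint = (29/40, 428/15)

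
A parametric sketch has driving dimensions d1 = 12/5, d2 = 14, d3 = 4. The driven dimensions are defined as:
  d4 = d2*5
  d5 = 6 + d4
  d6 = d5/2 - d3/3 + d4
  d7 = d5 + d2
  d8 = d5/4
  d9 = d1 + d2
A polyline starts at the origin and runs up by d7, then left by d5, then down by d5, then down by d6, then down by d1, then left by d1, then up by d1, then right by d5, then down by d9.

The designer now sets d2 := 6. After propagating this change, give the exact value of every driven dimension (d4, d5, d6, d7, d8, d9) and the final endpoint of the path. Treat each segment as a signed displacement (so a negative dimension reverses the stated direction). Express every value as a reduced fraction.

d4 = 30
d5 = 36
d6 = 140/3
d7 = 42
d8 = 9
d9 = 42/5
endpoint = (-12/5, -736/15)

Apply edit: d2 := 6
  d4 = d2*5 = 30
  d5 = 6 + d4 = 36
  d6 = d5/2 - d3/3 + d4 = 140/3
  d7 = d5 + d2 = 42
  d8 = d5/4 = 9
  d9 = d1 + d2 = 42/5
Walk from origin (0, 0):
  seg 1: up by d7 = 42 → (0, 42)
  seg 2: left by d5 = 36 → (-36, 42)
  seg 3: down by d5 = 36 → (-36, 6)
  seg 4: down by d6 = 140/3 → (-36, -122/3)
  seg 5: down by d1 = 12/5 → (-36, -646/15)
  seg 6: left by d1 = 12/5 → (-192/5, -646/15)
  seg 7: up by d1 = 12/5 → (-192/5, -122/3)
  seg 8: right by d5 = 36 → (-12/5, -122/3)
  seg 9: down by d9 = 42/5 → (-12/5, -736/15)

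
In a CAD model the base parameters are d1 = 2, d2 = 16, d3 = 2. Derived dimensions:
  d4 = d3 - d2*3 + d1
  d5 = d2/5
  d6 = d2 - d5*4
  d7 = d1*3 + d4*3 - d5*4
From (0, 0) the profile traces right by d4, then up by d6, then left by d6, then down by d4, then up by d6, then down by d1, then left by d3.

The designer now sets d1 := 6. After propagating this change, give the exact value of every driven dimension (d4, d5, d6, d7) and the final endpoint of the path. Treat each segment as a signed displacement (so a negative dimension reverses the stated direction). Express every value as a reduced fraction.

d4 = -40
d5 = 16/5
d6 = 16/5
d7 = -574/5
endpoint = (-226/5, 202/5)

Apply edit: d1 := 6
  d4 = d3 - d2*3 + d1 = -40
  d5 = d2/5 = 16/5
  d6 = d2 - d5*4 = 16/5
  d7 = d1*3 + d4*3 - d5*4 = -574/5
Walk from origin (0, 0):
  seg 1: right by d4 = -40 → (-40, 0)
  seg 2: up by d6 = 16/5 → (-40, 16/5)
  seg 3: left by d6 = 16/5 → (-216/5, 16/5)
  seg 4: down by d4 = -40 → (-216/5, 216/5)
  seg 5: up by d6 = 16/5 → (-216/5, 232/5)
  seg 6: down by d1 = 6 → (-216/5, 202/5)
  seg 7: left by d3 = 2 → (-226/5, 202/5)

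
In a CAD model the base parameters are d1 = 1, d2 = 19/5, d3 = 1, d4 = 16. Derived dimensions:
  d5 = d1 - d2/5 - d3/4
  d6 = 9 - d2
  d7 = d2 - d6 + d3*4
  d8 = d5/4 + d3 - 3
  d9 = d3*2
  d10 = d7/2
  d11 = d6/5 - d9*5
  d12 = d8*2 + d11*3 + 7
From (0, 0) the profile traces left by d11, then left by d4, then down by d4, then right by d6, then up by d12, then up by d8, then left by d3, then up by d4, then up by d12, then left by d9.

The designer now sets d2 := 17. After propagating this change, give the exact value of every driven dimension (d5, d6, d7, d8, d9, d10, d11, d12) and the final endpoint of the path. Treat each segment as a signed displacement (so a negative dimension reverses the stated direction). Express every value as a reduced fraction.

Apply edit: d2 := 17
  d5 = d1 - d2/5 - d3/4 = -53/20
  d6 = 9 - d2 = -8
  d7 = d2 - d6 + d3*4 = 29
  d8 = d5/4 + d3 - 3 = -213/80
  d9 = d3*2 = 2
  d10 = d7/2 = 29/2
  d11 = d6/5 - d9*5 = -58/5
  d12 = d8*2 + d11*3 + 7 = -265/8
Walk from origin (0, 0):
  seg 1: left by d11 = -58/5 → (58/5, 0)
  seg 2: left by d4 = 16 → (-22/5, 0)
  seg 3: down by d4 = 16 → (-22/5, -16)
  seg 4: right by d6 = -8 → (-62/5, -16)
  seg 5: up by d12 = -265/8 → (-62/5, -393/8)
  seg 6: up by d8 = -213/80 → (-62/5, -4143/80)
  seg 7: left by d3 = 1 → (-67/5, -4143/80)
  seg 8: up by d4 = 16 → (-67/5, -2863/80)
  seg 9: up by d12 = -265/8 → (-67/5, -5513/80)
  seg 10: left by d9 = 2 → (-77/5, -5513/80)

d5 = -53/20
d6 = -8
d7 = 29
d8 = -213/80
d9 = 2
d10 = 29/2
d11 = -58/5
d12 = -265/8
endpoint = (-77/5, -5513/80)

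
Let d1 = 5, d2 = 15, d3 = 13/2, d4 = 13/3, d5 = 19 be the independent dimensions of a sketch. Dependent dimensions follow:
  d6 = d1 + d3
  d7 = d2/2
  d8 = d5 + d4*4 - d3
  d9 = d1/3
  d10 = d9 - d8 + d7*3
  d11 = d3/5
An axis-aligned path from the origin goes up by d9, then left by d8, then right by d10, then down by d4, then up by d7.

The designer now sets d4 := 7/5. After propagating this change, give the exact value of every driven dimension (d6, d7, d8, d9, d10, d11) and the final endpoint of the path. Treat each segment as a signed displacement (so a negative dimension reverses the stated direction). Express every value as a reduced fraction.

Apply edit: d4 := 7/5
  d6 = d1 + d3 = 23/2
  d7 = d2/2 = 15/2
  d8 = d5 + d4*4 - d3 = 181/10
  d9 = d1/3 = 5/3
  d10 = d9 - d8 + d7*3 = 91/15
  d11 = d3/5 = 13/10
Walk from origin (0, 0):
  seg 1: up by d9 = 5/3 → (0, 5/3)
  seg 2: left by d8 = 181/10 → (-181/10, 5/3)
  seg 3: right by d10 = 91/15 → (-361/30, 5/3)
  seg 4: down by d4 = 7/5 → (-361/30, 4/15)
  seg 5: up by d7 = 15/2 → (-361/30, 233/30)

d6 = 23/2
d7 = 15/2
d8 = 181/10
d9 = 5/3
d10 = 91/15
d11 = 13/10
endpoint = (-361/30, 233/30)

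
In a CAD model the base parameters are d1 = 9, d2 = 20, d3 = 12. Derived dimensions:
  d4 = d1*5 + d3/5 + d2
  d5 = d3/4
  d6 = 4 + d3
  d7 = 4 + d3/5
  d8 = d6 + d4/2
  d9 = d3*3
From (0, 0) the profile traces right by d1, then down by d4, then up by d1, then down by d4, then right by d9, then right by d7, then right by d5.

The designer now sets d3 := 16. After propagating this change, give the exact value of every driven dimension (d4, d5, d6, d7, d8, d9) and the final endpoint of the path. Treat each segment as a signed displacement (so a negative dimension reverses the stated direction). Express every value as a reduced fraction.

d4 = 341/5
d5 = 4
d6 = 20
d7 = 36/5
d8 = 541/10
d9 = 48
endpoint = (341/5, -637/5)

Apply edit: d3 := 16
  d4 = d1*5 + d3/5 + d2 = 341/5
  d5 = d3/4 = 4
  d6 = 4 + d3 = 20
  d7 = 4 + d3/5 = 36/5
  d8 = d6 + d4/2 = 541/10
  d9 = d3*3 = 48
Walk from origin (0, 0):
  seg 1: right by d1 = 9 → (9, 0)
  seg 2: down by d4 = 341/5 → (9, -341/5)
  seg 3: up by d1 = 9 → (9, -296/5)
  seg 4: down by d4 = 341/5 → (9, -637/5)
  seg 5: right by d9 = 48 → (57, -637/5)
  seg 6: right by d7 = 36/5 → (321/5, -637/5)
  seg 7: right by d5 = 4 → (341/5, -637/5)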